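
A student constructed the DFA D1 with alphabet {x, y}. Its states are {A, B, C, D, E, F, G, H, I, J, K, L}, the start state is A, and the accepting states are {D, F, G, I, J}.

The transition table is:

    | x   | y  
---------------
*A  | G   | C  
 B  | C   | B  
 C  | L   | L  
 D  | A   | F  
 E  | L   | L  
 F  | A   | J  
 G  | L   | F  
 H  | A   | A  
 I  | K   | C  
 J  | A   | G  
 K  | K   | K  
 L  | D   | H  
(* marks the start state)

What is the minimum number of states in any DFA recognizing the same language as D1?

3

First remove the unreachable states {B,E,I,K}; 8 states remain.
Initial partition by acceptance: {D,F,G,J} | {A,C,H,L}.
Split {A,C,H,L} by δ(·,x) → {A,L} and {C,H}.
Stable partition: {D,F,G,J} | {A,L} | {C,H} — 3 equivalence classes.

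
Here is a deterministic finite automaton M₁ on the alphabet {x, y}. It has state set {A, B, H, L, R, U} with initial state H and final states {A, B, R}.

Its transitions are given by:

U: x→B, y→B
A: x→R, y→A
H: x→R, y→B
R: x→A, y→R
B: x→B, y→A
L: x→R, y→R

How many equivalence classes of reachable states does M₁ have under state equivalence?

States {L,U} cannot be reached from the start state, so discard them.
Start with accepting vs non-accepting: {A,B,R} | {H}.
The partition is now stable with 2 blocks: {A,B,R} | {H}.

2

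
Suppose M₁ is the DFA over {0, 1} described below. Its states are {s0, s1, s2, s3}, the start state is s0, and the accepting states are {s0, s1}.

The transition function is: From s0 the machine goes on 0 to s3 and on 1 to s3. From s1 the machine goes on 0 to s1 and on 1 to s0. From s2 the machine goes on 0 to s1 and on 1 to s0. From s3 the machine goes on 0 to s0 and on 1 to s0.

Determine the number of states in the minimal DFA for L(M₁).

2

Reachable states from the start: {s0,s3}. Unreachable: {s1,s2} — drop them.
Initial partition by acceptance: {s0} | {s3}.
Stable partition: {s0} | {s3} — 2 equivalence classes.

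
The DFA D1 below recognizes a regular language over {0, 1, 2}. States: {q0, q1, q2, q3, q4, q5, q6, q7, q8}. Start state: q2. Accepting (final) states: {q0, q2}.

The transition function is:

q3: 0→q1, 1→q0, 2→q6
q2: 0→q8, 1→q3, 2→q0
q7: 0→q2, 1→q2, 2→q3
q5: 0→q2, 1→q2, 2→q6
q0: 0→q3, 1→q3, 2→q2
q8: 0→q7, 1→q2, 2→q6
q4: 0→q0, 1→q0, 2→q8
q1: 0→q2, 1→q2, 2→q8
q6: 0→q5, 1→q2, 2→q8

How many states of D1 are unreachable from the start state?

1

Starting at q2 and following transitions, the reachable set is {q0, q1, q2, q3, q5, q6, q7, q8}. That leaves q4 unreachable — 1 in total.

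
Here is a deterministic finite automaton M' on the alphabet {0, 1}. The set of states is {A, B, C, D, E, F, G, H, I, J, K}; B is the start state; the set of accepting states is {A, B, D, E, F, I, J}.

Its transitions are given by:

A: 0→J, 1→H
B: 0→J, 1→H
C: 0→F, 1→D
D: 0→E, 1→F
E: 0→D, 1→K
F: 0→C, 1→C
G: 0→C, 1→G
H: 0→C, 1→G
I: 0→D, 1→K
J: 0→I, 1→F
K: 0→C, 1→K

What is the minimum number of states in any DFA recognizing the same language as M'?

5

Reachable states from the start: {B,C,D,E,F,G,H,I,J,K}. Unreachable: {A} — drop them.
P0 = {B,D,E,F,I,J} | {C,G,H,K}.
On input 0, block {B,D,E,F,I,J} splits into {B,D,E,I,J} and {F}.
Refine {B,D,E,I,J} on symbol 1: members go to different blocks, giving {B,E,I} and {D,J}.
Split {C,G,H,K} by δ(·,0) → {G,H,K} and {C}.
Stable partition: {B,E,I} | {G,H,K} | {F} | {D,J} | {C} — 5 equivalence classes.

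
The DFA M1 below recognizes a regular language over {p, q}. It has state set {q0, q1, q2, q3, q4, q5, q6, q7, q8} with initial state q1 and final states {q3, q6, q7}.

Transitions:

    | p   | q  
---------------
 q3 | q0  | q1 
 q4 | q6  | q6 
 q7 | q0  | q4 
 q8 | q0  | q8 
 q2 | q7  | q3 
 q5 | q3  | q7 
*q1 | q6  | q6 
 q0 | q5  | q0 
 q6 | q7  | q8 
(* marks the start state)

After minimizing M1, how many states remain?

6

First remove the unreachable states {q2}; 8 states remain.
P0 = {q3,q6,q7} | {q0,q1,q4,q5,q8}.
On input p, block {q3,q6,q7} splits into {q3,q7} and {q6}.
Split {q0,q1,q4,q5,q8} by δ(·,p) → {q0,q8} and {q1,q4} and {q5}.
Split {q0,q8} by δ(·,p) → {q0} and {q8}.
The partition is now stable with 6 blocks: {q3,q7} | {q0} | {q6} | {q1,q4} | {q5} | {q8}.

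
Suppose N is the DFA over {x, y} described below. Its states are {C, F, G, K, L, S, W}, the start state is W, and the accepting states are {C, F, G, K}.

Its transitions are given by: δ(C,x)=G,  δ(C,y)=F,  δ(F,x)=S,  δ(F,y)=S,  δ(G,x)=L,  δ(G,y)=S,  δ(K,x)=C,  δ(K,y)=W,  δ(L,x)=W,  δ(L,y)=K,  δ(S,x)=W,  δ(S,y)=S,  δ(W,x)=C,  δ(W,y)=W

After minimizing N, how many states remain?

All states are reachable from the start state.
Initial partition by acceptance: {C,F,G,K} | {L,S,W}.
Split {C,F,G,K} by δ(·,x) → {F,G} and {C,K}.
On input x, block {L,S,W} splits into {L,S} and {W}.
Split {L,S} by δ(·,y) → {L} and {S}.
Split {F,G} by δ(·,x) → {F} and {G}.
On input x, block {C,K} splits into {K} and {C}.
Stable partition: {F} | {L} | {K} | {W} | {S} | {G} | {C} — 7 equivalence classes.

7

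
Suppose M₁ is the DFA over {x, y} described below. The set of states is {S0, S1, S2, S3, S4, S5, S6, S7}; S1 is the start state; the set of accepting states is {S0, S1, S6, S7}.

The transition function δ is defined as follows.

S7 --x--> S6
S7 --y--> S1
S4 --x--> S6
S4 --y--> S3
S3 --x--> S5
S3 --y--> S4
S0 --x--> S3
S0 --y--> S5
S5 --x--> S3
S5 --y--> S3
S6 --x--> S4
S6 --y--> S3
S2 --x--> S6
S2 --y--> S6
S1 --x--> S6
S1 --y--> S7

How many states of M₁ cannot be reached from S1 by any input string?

Starting at S1 and following transitions, the reachable set is {S1, S3, S4, S5, S6, S7}. That leaves S0, S2 unreachable — 2 in total.

2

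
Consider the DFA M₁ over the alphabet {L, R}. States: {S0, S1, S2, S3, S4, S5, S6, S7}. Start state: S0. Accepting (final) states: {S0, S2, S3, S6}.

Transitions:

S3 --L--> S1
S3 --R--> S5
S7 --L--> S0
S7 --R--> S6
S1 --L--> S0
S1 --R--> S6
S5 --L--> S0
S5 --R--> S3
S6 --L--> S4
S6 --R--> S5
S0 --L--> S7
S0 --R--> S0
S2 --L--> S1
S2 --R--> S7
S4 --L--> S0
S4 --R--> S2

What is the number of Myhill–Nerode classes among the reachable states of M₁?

3

Every state is reachable, so we keep all 8.
Start with accepting vs non-accepting: {S0,S2,S3,S6} | {S1,S4,S5,S7}.
Split {S0,S2,S3,S6} by δ(·,R) → {S2,S3,S6} and {S0}.
Stable partition: {S2,S3,S6} | {S1,S4,S5,S7} | {S0} — 3 equivalence classes.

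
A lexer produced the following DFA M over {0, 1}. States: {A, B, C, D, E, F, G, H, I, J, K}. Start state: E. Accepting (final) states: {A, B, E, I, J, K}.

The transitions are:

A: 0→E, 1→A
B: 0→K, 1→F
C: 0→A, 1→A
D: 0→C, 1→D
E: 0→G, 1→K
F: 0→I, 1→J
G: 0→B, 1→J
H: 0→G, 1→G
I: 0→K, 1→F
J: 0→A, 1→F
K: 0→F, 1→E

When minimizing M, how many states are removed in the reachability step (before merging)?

3

Starting at E and following transitions, the reachable set is {A, B, E, F, G, I, J, K}. That leaves C, D, H unreachable — 3 in total.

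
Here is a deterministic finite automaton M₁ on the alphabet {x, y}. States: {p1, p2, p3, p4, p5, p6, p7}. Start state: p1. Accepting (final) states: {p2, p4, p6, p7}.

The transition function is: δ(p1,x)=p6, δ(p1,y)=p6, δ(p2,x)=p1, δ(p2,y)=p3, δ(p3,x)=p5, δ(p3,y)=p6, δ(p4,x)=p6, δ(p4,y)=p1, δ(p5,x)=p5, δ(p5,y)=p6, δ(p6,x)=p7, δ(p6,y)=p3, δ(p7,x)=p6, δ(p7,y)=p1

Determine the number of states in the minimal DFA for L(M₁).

First remove the unreachable states {p2,p4}; 5 states remain.
Initial partition by acceptance: {p6,p7} | {p1,p3,p5}.
Split {p1,p3,p5} by δ(·,x) → {p3,p5} and {p1}.
Split {p6,p7} by δ(·,y) → {p6} and {p7}.
No further refinement is possible. Final partition (4 blocks): {p6} | {p3,p5} | {p1} | {p7}.

4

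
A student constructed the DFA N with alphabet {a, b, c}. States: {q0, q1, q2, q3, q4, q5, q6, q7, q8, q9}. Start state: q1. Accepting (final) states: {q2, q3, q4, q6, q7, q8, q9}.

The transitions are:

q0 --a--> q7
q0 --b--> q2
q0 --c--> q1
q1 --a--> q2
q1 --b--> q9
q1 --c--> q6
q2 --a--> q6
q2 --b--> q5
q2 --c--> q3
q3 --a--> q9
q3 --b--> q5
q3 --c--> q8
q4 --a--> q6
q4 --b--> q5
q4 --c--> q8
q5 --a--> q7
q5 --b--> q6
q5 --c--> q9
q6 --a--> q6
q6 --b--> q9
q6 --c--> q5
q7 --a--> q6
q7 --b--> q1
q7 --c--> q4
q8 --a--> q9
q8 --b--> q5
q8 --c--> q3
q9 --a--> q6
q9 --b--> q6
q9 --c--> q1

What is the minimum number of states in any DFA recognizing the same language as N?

3

Reachable states from the start: {q1,q2,q3,q4,q5,q6,q7,q8,q9}. Unreachable: {q0} — drop them.
Initial partition by acceptance: {q2,q3,q4,q6,q7,q8,q9} | {q1,q5}.
On input b, block {q2,q3,q4,q6,q7,q8,q9} splits into {q2,q3,q4,q7,q8} and {q6,q9}.
No further refinement is possible. Final partition (3 blocks): {q2,q3,q4,q7,q8} | {q1,q5} | {q6,q9}.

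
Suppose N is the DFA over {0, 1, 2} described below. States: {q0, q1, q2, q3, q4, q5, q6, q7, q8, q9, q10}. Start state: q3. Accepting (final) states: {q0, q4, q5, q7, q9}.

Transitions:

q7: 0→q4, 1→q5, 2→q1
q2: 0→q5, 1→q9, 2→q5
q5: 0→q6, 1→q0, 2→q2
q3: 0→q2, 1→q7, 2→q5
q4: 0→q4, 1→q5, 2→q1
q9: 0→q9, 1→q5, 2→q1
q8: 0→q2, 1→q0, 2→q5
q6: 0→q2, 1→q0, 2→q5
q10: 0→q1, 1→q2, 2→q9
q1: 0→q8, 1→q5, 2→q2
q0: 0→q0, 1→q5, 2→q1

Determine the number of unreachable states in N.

No path from q3 leads to q10; the other 10 states are all reachable.

1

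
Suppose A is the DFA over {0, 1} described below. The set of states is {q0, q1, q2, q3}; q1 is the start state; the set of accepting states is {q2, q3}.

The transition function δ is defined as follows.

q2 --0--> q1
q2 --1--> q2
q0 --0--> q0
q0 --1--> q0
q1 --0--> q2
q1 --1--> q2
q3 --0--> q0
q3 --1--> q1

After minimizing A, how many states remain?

2

Reachable states from the start: {q1,q2}. Unreachable: {q0,q3} — drop them.
Initial partition by acceptance: {q2} | {q1}.
The partition is now stable with 2 blocks: {q2} | {q1}.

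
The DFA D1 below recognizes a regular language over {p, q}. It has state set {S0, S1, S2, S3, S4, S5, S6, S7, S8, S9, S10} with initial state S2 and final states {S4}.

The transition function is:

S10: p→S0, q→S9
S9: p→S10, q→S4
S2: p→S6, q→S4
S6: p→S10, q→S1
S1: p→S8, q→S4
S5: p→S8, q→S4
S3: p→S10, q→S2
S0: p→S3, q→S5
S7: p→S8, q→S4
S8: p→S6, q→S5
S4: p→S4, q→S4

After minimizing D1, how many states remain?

3

First remove the unreachable states {S7}; 10 states remain.
Start with accepting vs non-accepting: {S4} | {S0,S1,S2,S3,S5,S6,S8,S9,S10}.
Split {S0,S1,S2,S3,S5,S6,S8,S9,S10} by δ(·,q) → {S0,S3,S6,S8,S10} and {S1,S2,S5,S9}.
Stable partition: {S4} | {S0,S3,S6,S8,S10} | {S1,S2,S5,S9} — 3 equivalence classes.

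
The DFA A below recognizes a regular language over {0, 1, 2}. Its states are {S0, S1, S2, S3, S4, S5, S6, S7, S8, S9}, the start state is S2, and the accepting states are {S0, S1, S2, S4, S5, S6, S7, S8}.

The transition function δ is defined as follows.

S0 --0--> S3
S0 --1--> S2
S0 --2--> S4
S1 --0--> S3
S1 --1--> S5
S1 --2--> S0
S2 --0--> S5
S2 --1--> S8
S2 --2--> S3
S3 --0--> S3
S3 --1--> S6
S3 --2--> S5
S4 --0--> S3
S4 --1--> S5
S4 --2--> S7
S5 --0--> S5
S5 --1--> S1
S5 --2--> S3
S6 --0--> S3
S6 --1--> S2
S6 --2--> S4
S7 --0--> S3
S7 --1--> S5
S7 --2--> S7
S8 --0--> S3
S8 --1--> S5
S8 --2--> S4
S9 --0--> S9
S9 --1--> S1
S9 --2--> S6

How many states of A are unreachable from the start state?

1

BFS from S2 reaches {S0, S1, S2, S3, S4, S5, S6, S7, S8}; the 1 state(s) S9 are never visited.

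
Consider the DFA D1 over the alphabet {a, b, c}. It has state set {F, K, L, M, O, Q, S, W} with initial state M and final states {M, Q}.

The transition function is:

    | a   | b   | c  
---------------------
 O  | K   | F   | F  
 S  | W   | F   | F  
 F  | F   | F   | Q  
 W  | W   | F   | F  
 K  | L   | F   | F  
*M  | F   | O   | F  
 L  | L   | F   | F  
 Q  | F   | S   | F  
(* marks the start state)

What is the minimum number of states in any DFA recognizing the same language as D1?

3

All states are reachable from the start state.
Initial partition by acceptance: {M,Q} | {F,K,L,O,S,W}.
Refine {F,K,L,O,S,W} on symbol c: members go to different blocks, giving {K,L,O,S,W} and {F}.
The partition is now stable with 3 blocks: {M,Q} | {K,L,O,S,W} | {F}.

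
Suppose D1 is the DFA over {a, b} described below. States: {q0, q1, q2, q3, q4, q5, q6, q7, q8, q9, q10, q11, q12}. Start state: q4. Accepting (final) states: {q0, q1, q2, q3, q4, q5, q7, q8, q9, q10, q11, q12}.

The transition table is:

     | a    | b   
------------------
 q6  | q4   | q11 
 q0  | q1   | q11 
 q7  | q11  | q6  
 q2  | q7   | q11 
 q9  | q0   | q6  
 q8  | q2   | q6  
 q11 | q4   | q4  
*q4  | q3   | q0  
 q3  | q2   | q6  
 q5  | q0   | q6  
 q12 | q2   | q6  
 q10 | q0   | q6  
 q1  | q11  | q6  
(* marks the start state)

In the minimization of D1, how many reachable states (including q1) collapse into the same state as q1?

2

States {q5,q8,q9,q10,q12} cannot be reached from the start state, so discard them.
Initial partition by acceptance: {q0,q1,q2,q3,q4,q7,q11} | {q6}.
Split {q0,q1,q2,q3,q4,q7,q11} by δ(·,b) → {q0,q2,q4,q11} and {q1,q3,q7}.
Split {q0,q2,q4,q11} by δ(·,a) → {q0,q2,q4} and {q11}.
On input b, block {q0,q2,q4} splits into {q0,q2} and {q4}.
On input a, block {q1,q3,q7} splits into {q1,q7} and {q3}.
Stable partition: {q0,q2} | {q6} | {q1,q7} | {q11} | {q4} | {q3} — 6 equivalence classes.
The equivalence class containing q1 is {q1,q7}, of size 2.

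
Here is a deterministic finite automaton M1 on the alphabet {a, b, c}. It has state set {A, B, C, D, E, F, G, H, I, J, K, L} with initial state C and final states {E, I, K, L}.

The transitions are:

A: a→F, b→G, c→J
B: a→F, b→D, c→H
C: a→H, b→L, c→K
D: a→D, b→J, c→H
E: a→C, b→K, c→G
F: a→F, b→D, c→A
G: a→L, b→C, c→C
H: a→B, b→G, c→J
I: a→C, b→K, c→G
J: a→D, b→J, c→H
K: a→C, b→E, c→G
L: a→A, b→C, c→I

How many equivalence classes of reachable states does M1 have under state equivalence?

All states are reachable from the start state.
Initial partition by acceptance: {E,I,K,L} | {A,B,C,D,F,G,H,J}.
On input b, block {E,I,K,L} splits into {E,I,K} and {L}.
Split {A,B,C,D,F,G,H,J} by δ(·,a) → {A,B,C,D,F,H,J} and {G}.
On input b, block {A,B,C,D,F,H,J} splits into {B,D,F,J} and {A,H} and {C}.
Stable partition: {E,I,K} | {B,D,F,J} | {L} | {G} | {A,H} | {C} — 6 equivalence classes.

6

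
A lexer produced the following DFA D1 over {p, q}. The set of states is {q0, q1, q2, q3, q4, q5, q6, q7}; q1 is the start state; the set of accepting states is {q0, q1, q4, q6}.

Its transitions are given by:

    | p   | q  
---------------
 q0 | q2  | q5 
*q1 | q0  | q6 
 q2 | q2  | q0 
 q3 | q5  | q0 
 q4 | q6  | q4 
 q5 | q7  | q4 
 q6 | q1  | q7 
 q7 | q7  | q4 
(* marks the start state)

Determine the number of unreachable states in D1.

Starting at q1 and following transitions, the reachable set is {q0, q1, q2, q4, q5, q6, q7}. That leaves q3 unreachable — 1 in total.

1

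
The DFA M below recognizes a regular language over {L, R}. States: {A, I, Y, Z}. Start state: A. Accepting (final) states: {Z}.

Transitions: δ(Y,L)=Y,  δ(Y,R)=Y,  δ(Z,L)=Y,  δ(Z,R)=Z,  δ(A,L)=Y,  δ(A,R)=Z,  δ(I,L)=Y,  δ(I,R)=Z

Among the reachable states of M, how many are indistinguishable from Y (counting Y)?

Reachable states from the start: {A,Y,Z}. Unreachable: {I} — drop them.
Initial partition by acceptance: {Z} | {A,Y}.
Refine {A,Y} on symbol R: members go to different blocks, giving {A} and {Y}.
No further refinement is possible. Final partition (3 blocks): {Z} | {A} | {Y}.
State Y belongs to the block {Y}, which has 1 states.

1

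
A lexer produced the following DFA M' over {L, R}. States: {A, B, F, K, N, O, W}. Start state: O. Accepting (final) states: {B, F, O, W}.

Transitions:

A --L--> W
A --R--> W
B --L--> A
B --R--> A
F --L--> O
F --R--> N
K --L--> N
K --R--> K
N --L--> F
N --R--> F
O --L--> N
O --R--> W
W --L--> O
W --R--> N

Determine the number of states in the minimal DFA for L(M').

3

Reachable states from the start: {F,N,O,W}. Unreachable: {A,B,K} — drop them.
P0 = {F,O,W} | {N}.
Refine {F,O,W} on symbol L: members go to different blocks, giving {F,W} and {O}.
Stable partition: {F,W} | {N} | {O} — 3 equivalence classes.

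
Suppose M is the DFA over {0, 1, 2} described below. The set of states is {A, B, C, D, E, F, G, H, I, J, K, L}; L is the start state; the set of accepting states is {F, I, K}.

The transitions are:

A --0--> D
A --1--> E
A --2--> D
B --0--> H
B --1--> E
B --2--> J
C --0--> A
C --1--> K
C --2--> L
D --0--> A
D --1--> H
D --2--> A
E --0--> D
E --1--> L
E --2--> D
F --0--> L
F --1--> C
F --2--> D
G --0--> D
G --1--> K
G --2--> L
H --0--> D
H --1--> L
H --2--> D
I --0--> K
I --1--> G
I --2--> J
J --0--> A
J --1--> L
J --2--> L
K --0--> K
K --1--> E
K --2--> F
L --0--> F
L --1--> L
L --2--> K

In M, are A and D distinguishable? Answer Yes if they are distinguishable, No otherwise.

States {B,G,I,J} cannot be reached from the start state, so discard them.
Start with accepting vs non-accepting: {F,K} | {A,C,D,E,H,L}.
On input 0, block {F,K} splits into {F} and {K}.
On input 0, block {A,C,D,E,H,L} splits into {A,C,D,E,H} and {L}.
On input 1, block {A,C,D,E,H} splits into {A,D} and {E,H} and {C}.
The partition is now stable with 6 blocks: {F} | {A,D} | {K} | {L} | {E,H} | {C}.
A and D lie in the same block of the stable partition, so they are equivalent — no string distinguishes them.

No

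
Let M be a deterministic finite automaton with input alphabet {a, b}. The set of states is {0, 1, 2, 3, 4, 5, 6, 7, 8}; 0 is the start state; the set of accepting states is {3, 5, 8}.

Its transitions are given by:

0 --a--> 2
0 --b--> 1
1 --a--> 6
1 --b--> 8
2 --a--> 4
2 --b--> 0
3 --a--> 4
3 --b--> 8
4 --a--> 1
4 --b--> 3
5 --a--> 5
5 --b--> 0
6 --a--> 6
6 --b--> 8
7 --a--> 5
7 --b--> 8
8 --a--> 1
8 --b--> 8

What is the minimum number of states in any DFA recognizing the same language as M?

Reachable states from the start: {0,1,2,3,4,6,8}. Unreachable: {5,7} — drop them.
Start with accepting vs non-accepting: {3,8} | {0,1,2,4,6}.
Split {0,1,2,4,6} by δ(·,b) → {1,4,6} and {0,2}.
Refine {0,2} on symbol a: members go to different blocks, giving {0} and {2}.
Stable partition: {3,8} | {1,4,6} | {0} | {2} — 4 equivalence classes.

4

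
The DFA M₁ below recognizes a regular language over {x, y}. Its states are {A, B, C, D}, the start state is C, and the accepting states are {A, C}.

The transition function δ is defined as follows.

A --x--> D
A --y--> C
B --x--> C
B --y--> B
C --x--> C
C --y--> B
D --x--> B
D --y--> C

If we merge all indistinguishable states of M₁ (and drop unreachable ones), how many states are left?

2

First remove the unreachable states {A,D}; 2 states remain.
Initial partition by acceptance: {C} | {B}.
Stable partition: {C} | {B} — 2 equivalence classes.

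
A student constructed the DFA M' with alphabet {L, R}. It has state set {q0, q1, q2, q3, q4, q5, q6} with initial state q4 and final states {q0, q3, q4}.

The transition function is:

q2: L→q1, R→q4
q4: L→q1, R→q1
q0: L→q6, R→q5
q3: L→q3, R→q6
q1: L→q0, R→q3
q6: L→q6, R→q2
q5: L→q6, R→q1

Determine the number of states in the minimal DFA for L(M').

Every state is reachable, so we keep all 7.
Start with accepting vs non-accepting: {q0,q3,q4} | {q1,q2,q5,q6}.
On input L, block {q0,q3,q4} splits into {q0,q4} and {q3}.
On input L, block {q1,q2,q5,q6} splits into {q2,q5,q6} and {q1}.
Split {q0,q4} by δ(·,L) → {q0} and {q4}.
Refine {q2,q5,q6} on symbol L: members go to different blocks, giving {q5,q6} and {q2}.
Split {q5,q6} by δ(·,R) → {q5} and {q6}.
No further refinement is possible. Final partition (7 blocks): {q0} | {q5} | {q3} | {q1} | {q4} | {q2} | {q6}.

7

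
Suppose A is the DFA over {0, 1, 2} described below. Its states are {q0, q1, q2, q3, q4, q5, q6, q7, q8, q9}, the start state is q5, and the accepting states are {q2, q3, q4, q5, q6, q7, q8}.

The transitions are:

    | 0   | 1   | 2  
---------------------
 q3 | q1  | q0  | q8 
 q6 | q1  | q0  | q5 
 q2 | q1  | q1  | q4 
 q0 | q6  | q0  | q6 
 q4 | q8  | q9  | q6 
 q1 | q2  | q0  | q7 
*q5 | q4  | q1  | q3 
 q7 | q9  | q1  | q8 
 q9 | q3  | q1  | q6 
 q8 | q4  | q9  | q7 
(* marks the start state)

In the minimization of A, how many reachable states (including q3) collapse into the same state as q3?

4

P0 = {q2,q3,q4,q5,q6,q7,q8} | {q0,q1,q9}.
Refine {q2,q3,q4,q5,q6,q7,q8} on symbol 0: members go to different blocks, giving {q2,q3,q6,q7} and {q4,q5,q8}.
Stable partition: {q2,q3,q6,q7} | {q0,q1,q9} | {q4,q5,q8} — 3 equivalence classes.
The equivalence class containing q3 is {q2,q3,q6,q7}, of size 4.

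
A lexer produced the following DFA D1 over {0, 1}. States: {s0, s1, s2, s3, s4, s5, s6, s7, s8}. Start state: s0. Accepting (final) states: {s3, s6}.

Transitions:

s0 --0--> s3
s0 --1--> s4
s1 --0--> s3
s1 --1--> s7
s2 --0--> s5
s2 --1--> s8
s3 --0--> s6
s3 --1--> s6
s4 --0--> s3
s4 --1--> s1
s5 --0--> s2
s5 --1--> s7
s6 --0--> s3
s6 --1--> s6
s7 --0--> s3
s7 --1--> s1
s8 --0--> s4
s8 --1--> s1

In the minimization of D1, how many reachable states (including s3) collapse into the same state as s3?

States {s2,s5,s8} cannot be reached from the start state, so discard them.
P0 = {s3,s6} | {s0,s1,s4,s7}.
Stable partition: {s3,s6} | {s0,s1,s4,s7} — 2 equivalence classes.
State s3 belongs to the block {s3,s6}, which has 2 states.

2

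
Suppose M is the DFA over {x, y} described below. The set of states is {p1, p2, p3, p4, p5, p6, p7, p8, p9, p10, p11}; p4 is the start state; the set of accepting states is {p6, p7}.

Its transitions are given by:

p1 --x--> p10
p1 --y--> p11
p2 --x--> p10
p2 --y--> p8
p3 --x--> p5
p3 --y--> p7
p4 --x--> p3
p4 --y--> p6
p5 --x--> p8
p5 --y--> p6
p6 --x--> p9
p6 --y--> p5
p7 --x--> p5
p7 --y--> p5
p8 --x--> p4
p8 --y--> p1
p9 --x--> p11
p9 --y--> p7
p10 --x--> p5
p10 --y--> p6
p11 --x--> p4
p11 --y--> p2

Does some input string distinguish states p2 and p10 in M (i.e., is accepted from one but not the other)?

Yes

All states are reachable from the start state.
P0 = {p6,p7} | {p1,p2,p3,p4,p5,p8,p9,p10,p11}.
On input y, block {p1,p2,p3,p4,p5,p8,p9,p10,p11} splits into {p3,p4,p5,p9,p10} and {p1,p2,p8,p11}.
On input x, block {p3,p4,p5,p9,p10} splits into {p3,p4,p10} and {p5,p9}.
Refine {p3,p4,p10} on symbol x: members go to different blocks, giving {p3,p10} and {p4}.
Split {p1,p2,p8,p11} by δ(·,x) → {p1,p2} and {p8,p11}.
Stable partition: {p6,p7} | {p3,p10} | {p1,p2} | {p5,p9} | {p4} | {p8,p11} — 6 equivalence classes.
p2 and p10 end up in different blocks, so they are distinguishable. For instance, the string 'y' is accepted from only p10.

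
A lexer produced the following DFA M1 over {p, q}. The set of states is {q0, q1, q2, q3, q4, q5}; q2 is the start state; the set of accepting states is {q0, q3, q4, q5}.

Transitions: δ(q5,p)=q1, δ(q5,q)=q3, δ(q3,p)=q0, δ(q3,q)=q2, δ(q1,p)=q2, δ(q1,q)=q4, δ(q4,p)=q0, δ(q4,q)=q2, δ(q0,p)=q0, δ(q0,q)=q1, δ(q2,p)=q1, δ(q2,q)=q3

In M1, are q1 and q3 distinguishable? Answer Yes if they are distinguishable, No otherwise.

Reachable states from the start: {q0,q1,q2,q3,q4}. Unreachable: {q5} — drop them.
Initial partition by acceptance: {q0,q3,q4} | {q1,q2}.
No further refinement is possible. Final partition (2 blocks): {q0,q3,q4} | {q1,q2}.
q1 and q3 end up in different blocks, so they are distinguishable. For instance, the string 'ε' is accepted from only q3.

Yes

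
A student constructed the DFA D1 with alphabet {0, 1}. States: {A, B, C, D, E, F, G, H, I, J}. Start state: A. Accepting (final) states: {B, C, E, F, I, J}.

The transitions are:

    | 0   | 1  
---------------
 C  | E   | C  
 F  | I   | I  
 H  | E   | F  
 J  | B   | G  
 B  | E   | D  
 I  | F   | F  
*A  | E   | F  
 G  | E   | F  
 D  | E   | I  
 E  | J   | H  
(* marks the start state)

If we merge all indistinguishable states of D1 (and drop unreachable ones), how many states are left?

3

Reachable states from the start: {A,B,D,E,F,G,H,I,J}. Unreachable: {C} — drop them.
P0 = {B,E,F,I,J} | {A,D,G,H}.
On input 1, block {B,E,F,I,J} splits into {B,E,J} and {F,I}.
No further refinement is possible. Final partition (3 blocks): {B,E,J} | {A,D,G,H} | {F,I}.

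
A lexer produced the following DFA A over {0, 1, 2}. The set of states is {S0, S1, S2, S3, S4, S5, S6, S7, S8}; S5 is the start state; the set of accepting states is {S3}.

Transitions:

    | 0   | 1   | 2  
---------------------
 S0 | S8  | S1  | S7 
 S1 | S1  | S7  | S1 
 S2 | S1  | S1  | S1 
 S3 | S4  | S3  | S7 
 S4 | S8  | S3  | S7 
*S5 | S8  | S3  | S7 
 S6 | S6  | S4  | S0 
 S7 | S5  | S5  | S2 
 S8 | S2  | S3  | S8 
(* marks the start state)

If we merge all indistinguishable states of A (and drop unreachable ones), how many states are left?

6

Reachable states from the start: {S1,S2,S3,S4,S5,S7,S8}. Unreachable: {S0,S6} — drop them.
P0 = {S3} | {S1,S2,S4,S5,S7,S8}.
On input 1, block {S1,S2,S4,S5,S7,S8} splits into {S1,S2,S7} and {S4,S5,S8}.
Refine {S1,S2,S7} on symbol 0: members go to different blocks, giving {S1,S2} and {S7}.
Refine {S1,S2} on symbol 1: members go to different blocks, giving {S1} and {S2}.
On input 0, block {S4,S5,S8} splits into {S4,S5} and {S8}.
No further refinement is possible. Final partition (6 blocks): {S3} | {S1} | {S4,S5} | {S7} | {S2} | {S8}.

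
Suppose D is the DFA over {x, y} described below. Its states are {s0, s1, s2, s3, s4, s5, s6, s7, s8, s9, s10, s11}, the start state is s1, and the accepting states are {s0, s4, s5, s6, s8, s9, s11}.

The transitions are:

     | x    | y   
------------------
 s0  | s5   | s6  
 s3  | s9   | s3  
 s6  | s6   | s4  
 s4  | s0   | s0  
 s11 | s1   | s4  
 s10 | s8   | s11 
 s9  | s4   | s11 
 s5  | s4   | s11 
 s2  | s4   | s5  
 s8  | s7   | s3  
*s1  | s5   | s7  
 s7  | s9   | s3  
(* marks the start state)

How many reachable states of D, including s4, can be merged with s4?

1

States {s2,s8,s10} cannot be reached from the start state, so discard them.
P0 = {s0,s4,s5,s6,s9,s11} | {s1,s3,s7}.
On input x, block {s0,s4,s5,s6,s9,s11} splits into {s0,s4,s5,s6,s9} and {s11}.
On input y, block {s0,s4,s5,s6,s9} splits into {s0,s4,s6} and {s5,s9}.
On input x, block {s0,s4,s6} splits into {s4,s6} and {s0}.
Split {s4,s6} by δ(·,x) → {s4} and {s6}.
The partition is now stable with 6 blocks: {s4} | {s1,s3,s7} | {s11} | {s5,s9} | {s0} | {s6}.
The equivalence class containing s4 is {s4}, of size 1.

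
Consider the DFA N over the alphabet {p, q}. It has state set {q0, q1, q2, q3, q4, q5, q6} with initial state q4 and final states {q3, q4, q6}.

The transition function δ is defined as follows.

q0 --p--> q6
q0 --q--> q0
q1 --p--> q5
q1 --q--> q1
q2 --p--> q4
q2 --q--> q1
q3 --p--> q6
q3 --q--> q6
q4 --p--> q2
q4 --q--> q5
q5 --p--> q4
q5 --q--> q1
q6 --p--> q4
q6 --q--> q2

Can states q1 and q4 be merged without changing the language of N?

States {q0,q3,q6} cannot be reached from the start state, so discard them.
Initial partition by acceptance: {q4} | {q1,q2,q5}.
On input p, block {q1,q2,q5} splits into {q2,q5} and {q1}.
No further refinement is possible. Final partition (3 blocks): {q4} | {q2,q5} | {q1}.
q1 and q4 end up in different blocks, so they are distinguishable. For instance, the string 'ε' is accepted from only q4.

No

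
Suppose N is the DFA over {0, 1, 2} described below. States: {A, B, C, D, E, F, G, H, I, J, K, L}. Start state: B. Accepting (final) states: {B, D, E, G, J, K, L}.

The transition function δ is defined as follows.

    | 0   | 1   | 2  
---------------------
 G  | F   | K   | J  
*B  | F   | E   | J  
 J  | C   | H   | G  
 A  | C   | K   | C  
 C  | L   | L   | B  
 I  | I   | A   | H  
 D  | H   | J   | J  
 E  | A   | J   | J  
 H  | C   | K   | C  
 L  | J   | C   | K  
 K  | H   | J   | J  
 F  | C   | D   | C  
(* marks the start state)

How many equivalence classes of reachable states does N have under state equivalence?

First remove the unreachable states {I}; 11 states remain.
Start with accepting vs non-accepting: {B,D,E,G,J,K,L} | {A,C,F,H}.
Refine {B,D,E,G,J,K,L} on symbol 0: members go to different blocks, giving {B,D,E,G,J,K} and {L}.
Split {B,D,E,G,J,K} by δ(·,1) → {B,D,E,G,K} and {J}.
Split {B,D,E,G,K} by δ(·,1) → {D,E,K} and {B,G}.
Refine {A,C,F,H} on symbol 0: members go to different blocks, giving {A,F,H} and {C}.
The partition is now stable with 6 blocks: {D,E,K} | {A,F,H} | {L} | {J} | {B,G} | {C}.

6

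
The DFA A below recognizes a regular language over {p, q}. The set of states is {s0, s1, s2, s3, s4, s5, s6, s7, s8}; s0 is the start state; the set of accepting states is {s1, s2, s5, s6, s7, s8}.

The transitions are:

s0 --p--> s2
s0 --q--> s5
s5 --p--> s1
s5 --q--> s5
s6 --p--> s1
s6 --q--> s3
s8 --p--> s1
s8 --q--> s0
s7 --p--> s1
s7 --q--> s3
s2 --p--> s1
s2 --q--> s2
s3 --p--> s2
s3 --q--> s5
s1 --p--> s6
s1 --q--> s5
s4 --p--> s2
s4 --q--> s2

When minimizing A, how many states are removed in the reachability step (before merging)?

3

No path from s0 leads to s4, s7, s8; the other 6 states are all reachable.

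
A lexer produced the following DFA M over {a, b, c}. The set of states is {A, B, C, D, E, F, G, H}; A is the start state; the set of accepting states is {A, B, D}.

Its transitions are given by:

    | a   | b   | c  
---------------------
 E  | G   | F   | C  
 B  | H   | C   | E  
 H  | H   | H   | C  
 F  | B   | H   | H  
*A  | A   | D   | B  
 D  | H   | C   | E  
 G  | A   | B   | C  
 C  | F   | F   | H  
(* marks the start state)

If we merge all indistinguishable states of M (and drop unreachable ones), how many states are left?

Every state is reachable, so we keep all 8.
Start with accepting vs non-accepting: {A,B,D} | {C,E,F,G,H}.
On input a, block {A,B,D} splits into {B,D} and {A}.
Split {C,E,F,G,H} by δ(·,a) → {C,E,H} and {F} and {G}.
Split {C,E,H} by δ(·,a) → {C} and {E} and {H}.
No further refinement is possible. Final partition (7 blocks): {B,D} | {C} | {A} | {F} | {G} | {E} | {H}.

7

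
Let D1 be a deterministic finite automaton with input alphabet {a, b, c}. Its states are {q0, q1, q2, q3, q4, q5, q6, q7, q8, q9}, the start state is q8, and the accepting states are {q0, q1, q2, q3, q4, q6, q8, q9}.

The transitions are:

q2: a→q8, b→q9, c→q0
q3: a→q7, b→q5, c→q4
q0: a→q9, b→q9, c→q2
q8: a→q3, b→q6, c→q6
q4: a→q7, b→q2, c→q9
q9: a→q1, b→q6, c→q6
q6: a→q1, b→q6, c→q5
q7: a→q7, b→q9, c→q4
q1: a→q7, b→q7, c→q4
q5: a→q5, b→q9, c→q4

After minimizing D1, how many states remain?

6

Start with accepting vs non-accepting: {q0,q1,q2,q3,q4,q6,q8,q9} | {q5,q7}.
Refine {q0,q1,q2,q3,q4,q6,q8,q9} on symbol a: members go to different blocks, giving {q0,q2,q6,q8,q9} and {q1,q3,q4}.
Split {q0,q2,q6,q8,q9} by δ(·,a) → {q6,q8,q9} and {q0,q2}.
On input c, block {q6,q8,q9} splits into {q8,q9} and {q6}.
Split {q1,q3,q4} by δ(·,b) → {q1,q3} and {q4}.
No further refinement is possible. Final partition (6 blocks): {q8,q9} | {q5,q7} | {q1,q3} | {q0,q2} | {q6} | {q4}.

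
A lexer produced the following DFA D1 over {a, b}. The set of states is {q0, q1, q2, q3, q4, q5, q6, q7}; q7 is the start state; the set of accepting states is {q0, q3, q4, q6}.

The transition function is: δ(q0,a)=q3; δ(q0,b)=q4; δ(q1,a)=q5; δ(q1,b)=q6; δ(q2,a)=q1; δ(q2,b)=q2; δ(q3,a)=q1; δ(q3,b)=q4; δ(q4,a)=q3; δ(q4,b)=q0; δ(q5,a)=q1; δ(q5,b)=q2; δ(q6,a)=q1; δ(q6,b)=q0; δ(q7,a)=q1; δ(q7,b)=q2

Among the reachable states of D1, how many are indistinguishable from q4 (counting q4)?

2

Start with accepting vs non-accepting: {q0,q3,q4,q6} | {q1,q2,q5,q7}.
Split {q0,q3,q4,q6} by δ(·,a) → {q0,q4} and {q3,q6}.
Refine {q1,q2,q5,q7} on symbol b: members go to different blocks, giving {q2,q5,q7} and {q1}.
The partition is now stable with 4 blocks: {q0,q4} | {q2,q5,q7} | {q3,q6} | {q1}.
State q4 belongs to the block {q0,q4}, which has 2 states.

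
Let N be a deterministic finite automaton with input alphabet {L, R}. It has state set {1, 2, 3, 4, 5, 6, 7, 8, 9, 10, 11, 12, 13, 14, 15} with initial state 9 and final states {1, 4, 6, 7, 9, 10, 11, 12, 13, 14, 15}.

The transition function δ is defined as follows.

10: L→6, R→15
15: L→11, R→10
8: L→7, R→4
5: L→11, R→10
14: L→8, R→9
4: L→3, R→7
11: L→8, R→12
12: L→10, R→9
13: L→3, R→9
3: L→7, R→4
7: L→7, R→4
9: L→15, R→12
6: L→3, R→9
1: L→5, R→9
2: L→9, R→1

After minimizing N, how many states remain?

6

First remove the unreachable states {1,2,5,13,14}; 10 states remain.
Start with accepting vs non-accepting: {4,6,7,9,10,11,12,15} | {3,8}.
Refine {4,6,7,9,10,11,12,15} on symbol L: members go to different blocks, giving {7,9,10,12,15} and {4,6,11}.
Split {7,9,10,12,15} by δ(·,L) → {7,9,12} and {10,15}.
Split {7,9,12} by δ(·,L) → {9,12} and {7}.
Split {4,6,11} by δ(·,R) → {6,11} and {4}.
No further refinement is possible. Final partition (6 blocks): {9,12} | {3,8} | {6,11} | {10,15} | {7} | {4}.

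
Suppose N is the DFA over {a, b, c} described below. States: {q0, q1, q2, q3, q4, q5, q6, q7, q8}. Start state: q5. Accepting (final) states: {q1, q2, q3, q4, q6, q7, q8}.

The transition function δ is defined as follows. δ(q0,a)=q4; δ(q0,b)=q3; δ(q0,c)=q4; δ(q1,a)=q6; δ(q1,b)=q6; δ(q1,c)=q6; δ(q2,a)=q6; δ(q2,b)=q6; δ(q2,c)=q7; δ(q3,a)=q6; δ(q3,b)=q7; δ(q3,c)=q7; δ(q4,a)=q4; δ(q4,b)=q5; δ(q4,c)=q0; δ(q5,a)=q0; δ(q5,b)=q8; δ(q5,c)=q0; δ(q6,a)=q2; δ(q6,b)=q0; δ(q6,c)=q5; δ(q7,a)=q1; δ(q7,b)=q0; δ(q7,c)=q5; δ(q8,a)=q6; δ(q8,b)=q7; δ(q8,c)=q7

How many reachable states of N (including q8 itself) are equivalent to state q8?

4

P0 = {q1,q2,q3,q4,q6,q7,q8} | {q0,q5}.
On input b, block {q1,q2,q3,q4,q6,q7,q8} splits into {q1,q2,q3,q8} and {q4,q6,q7}.
Split {q0,q5} by δ(·,a) → {q0} and {q5}.
Split {q4,q6,q7} by δ(·,a) → {q6,q7} and {q4}.
The partition is now stable with 5 blocks: {q1,q2,q3,q8} | {q0} | {q6,q7} | {q5} | {q4}.
State q8 belongs to the block {q1,q2,q3,q8}, which has 4 states.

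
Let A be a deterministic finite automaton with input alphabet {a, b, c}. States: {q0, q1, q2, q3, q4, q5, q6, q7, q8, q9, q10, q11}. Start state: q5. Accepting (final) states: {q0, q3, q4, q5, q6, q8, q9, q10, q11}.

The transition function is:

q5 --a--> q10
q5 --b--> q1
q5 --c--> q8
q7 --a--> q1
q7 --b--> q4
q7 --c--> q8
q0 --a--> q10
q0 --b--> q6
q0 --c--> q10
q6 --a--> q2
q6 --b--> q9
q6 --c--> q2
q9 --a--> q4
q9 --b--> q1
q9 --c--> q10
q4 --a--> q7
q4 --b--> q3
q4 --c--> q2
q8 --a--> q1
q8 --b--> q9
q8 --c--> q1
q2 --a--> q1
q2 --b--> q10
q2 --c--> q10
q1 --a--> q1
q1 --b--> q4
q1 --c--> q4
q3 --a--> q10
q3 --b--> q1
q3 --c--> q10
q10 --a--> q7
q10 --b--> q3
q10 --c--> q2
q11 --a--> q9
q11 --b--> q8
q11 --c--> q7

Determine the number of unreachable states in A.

3

Starting at q5 and following transitions, the reachable set is {q1, q2, q3, q4, q5, q7, q8, q9, q10}. That leaves q0, q6, q11 unreachable — 3 in total.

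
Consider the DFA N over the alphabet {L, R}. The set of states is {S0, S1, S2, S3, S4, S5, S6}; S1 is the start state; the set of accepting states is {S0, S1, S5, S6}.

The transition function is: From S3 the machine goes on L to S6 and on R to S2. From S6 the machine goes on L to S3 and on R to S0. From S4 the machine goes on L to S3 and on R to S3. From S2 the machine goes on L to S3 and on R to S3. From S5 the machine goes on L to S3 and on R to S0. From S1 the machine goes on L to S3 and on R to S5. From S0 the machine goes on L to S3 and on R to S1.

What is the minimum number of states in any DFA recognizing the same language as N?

Reachable states from the start: {S0,S1,S2,S3,S5,S6}. Unreachable: {S4} — drop them.
Start with accepting vs non-accepting: {S0,S1,S5,S6} | {S2,S3}.
On input L, block {S2,S3} splits into {S2} and {S3}.
Stable partition: {S0,S1,S5,S6} | {S2} | {S3} — 3 equivalence classes.

3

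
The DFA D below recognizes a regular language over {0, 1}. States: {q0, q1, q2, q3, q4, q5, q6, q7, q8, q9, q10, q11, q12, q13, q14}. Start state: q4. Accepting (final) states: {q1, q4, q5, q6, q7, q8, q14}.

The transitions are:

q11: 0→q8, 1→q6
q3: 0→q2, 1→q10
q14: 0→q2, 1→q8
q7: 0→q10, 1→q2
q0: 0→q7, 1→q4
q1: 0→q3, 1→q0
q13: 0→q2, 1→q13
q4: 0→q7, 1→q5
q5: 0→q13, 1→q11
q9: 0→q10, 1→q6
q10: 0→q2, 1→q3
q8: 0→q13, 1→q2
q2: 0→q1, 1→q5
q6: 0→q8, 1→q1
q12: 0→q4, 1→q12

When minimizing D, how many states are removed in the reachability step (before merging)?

3

Starting at q4 and following transitions, the reachable set is {q0, q1, q2, q3, q4, q5, q6, q7, q8, q10, q11, q13}. That leaves q9, q12, q14 unreachable — 3 in total.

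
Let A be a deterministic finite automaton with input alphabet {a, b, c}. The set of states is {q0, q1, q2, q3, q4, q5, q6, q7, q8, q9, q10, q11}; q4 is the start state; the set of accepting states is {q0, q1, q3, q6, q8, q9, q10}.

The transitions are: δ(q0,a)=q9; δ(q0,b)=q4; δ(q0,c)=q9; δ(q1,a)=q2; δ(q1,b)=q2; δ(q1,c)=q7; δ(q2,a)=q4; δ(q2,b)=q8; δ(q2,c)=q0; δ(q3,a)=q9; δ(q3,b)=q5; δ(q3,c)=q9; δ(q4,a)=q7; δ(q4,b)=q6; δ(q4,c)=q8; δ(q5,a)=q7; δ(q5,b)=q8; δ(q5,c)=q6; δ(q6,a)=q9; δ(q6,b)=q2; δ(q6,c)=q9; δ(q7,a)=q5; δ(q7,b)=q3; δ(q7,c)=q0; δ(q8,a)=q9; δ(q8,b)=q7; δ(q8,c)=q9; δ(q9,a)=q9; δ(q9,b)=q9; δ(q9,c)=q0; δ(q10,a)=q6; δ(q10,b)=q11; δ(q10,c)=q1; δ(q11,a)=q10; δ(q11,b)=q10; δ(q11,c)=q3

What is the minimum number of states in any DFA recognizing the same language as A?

First remove the unreachable states {q1,q10,q11}; 9 states remain.
Start with accepting vs non-accepting: {q0,q3,q6,q8,q9} | {q2,q4,q5,q7}.
Split {q0,q3,q6,q8,q9} by δ(·,b) → {q0,q3,q6,q8} and {q9}.
No further refinement is possible. Final partition (3 blocks): {q0,q3,q6,q8} | {q2,q4,q5,q7} | {q9}.

3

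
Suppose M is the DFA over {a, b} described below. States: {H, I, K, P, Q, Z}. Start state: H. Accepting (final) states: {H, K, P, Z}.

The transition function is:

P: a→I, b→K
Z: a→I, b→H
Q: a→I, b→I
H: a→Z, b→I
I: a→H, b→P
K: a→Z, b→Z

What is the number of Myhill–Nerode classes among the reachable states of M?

5

States {Q} cannot be reached from the start state, so discard them.
Start with accepting vs non-accepting: {H,K,P,Z} | {I}.
Refine {H,K,P,Z} on symbol a: members go to different blocks, giving {P,Z} and {H,K}.
Refine {H,K} on symbol b: members go to different blocks, giving {H} and {K}.
Split {P,Z} by δ(·,b) → {Z} and {P}.
No further refinement is possible. Final partition (5 blocks): {Z} | {I} | {H} | {K} | {P}.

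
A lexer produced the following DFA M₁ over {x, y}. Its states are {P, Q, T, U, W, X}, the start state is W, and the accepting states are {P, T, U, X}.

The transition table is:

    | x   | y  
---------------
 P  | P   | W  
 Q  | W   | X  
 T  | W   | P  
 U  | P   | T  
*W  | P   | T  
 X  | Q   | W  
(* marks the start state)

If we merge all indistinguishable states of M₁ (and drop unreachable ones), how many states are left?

States {Q,U,X} cannot be reached from the start state, so discard them.
Initial partition by acceptance: {P,T} | {W}.
Refine {P,T} on symbol x: members go to different blocks, giving {P} and {T}.
Stable partition: {P} | {W} | {T} — 3 equivalence classes.

3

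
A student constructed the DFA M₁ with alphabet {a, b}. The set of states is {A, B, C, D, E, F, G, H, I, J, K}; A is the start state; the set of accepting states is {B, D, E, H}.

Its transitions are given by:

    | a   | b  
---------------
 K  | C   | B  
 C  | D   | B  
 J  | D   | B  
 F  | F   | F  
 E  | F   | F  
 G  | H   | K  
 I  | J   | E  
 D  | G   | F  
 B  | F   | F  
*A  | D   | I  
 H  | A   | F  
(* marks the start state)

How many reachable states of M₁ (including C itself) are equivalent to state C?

2

Start with accepting vs non-accepting: {B,D,E,H} | {A,C,F,G,I,J,K}.
On input a, block {A,C,F,G,I,J,K} splits into {A,C,G,J} and {F,I,K}.
Refine {B,D,E,H} on symbol a: members go to different blocks, giving {B,E} and {D,H}.
Refine {A,C,G,J} on symbol b: members go to different blocks, giving {A,G} and {C,J}.
Split {F,I,K} by δ(·,a) → {I,K} and {F}.
Stable partition: {B,E} | {A,G} | {I,K} | {D,H} | {C,J} | {F} — 6 equivalence classes.
The equivalence class containing C is {C,J}, of size 2.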